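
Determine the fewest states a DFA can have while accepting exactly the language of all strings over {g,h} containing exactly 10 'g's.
By Myhill–Nerode, count the distinguishable equivalence classes: 12 classes — having seen 0, 1, …, 10, or >10 copies of 'g'; the count-10 class is the only accepting one and >10 is dead.
12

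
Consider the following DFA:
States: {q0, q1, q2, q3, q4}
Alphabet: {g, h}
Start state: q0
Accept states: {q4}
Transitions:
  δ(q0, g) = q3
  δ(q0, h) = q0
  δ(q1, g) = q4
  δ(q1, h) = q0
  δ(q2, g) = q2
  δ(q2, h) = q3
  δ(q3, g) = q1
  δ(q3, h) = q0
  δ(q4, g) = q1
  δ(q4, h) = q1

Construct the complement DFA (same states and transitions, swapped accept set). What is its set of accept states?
Complement accept states = All states \ Original accept states
= {q0, q1, q2, q3, q4} \ {q4}
{q0, q1, q2, q3}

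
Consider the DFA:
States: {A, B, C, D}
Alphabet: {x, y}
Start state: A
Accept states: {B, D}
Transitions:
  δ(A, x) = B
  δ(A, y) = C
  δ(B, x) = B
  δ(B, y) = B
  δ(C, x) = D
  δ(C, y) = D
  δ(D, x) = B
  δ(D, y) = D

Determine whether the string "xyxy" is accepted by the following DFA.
Processing string "xyxy":
  A --x--> B
  B --y--> B
  B --x--> B
  B --y--> B
Final state: B
Accept states: {B, D}
Yes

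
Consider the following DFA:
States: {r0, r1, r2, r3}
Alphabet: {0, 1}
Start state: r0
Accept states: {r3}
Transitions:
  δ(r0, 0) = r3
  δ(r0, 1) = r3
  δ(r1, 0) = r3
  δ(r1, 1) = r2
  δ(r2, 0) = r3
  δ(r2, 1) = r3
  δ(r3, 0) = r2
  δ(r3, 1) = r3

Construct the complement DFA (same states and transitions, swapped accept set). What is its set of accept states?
Complement accept states = All states \ Original accept states
= {r0, r1, r2, r3} \ {r3}
{r0, r1, r2}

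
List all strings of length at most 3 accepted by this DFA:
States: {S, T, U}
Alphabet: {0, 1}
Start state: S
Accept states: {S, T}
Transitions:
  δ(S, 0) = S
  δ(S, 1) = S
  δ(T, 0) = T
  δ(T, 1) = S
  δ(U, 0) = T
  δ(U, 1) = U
ε, 0, 1, 00, 01, 10, 11, 000, 001, 010, 011, 100, 101, 110, 111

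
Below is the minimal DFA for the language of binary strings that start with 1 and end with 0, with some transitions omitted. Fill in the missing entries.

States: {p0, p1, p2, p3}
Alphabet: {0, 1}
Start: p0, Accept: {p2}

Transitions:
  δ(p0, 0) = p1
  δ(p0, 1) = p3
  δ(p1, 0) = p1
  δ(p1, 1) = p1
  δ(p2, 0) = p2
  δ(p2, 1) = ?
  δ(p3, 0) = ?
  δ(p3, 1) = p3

From the language and accept set, identify what each state tracks — p0: no input read; p1: started with 0 (dead); p2: started with 1, last symbol 0; p3: started with 1, last symbol 1.
Each missing δ(q, a) is the state matching the new tracked value after reading a.
δ(p2, 1) = p3; δ(p3, 0) = p2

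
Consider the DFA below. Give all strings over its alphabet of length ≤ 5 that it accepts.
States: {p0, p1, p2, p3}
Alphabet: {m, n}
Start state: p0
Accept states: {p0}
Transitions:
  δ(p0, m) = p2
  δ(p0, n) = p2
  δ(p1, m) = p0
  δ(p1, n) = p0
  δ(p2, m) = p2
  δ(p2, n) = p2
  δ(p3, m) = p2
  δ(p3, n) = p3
ε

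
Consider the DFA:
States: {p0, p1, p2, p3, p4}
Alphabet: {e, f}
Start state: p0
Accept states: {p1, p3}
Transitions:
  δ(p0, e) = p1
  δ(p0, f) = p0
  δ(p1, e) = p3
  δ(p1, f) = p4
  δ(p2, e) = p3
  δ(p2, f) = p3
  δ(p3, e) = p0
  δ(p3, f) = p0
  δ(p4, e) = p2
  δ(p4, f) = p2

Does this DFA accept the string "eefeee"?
Processing string "eefeee":
  p0 --e--> p1
  p1 --e--> p3
  p3 --f--> p0
  p0 --e--> p1
  p1 --e--> p3
  p3 --e--> p0
Final state: p0
Accept states: {p1, p3}
No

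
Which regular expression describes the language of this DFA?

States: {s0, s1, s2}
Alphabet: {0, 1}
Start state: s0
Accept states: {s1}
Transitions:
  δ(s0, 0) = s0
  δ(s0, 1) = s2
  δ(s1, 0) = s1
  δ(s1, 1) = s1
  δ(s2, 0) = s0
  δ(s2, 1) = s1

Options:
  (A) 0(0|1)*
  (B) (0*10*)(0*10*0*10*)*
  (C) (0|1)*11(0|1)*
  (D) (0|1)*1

Check each option against the DFA on short strings; one disagreement eliminates an option:
  (A) 0(0|1)*: on '0' the DFA goes s0 → s0 and rejects (s0 ∉ Accept), but the regex matches it → eliminate
  (B) (0*10*)(0*10*0*10*)*: on '1' the DFA goes s0 → s2 and rejects (s2 ∉ Accept), but the regex matches it → eliminate
  (C) (0|1)*11(0|1)*: agrees with the DFA on every string of length ≤ 6
  (D) (0|1)*1: on '1' the DFA goes s0 → s2 and rejects (s2 ∉ Accept), but the regex matches it → eliminate
Only (C) is consistent with the DFA.
(C) (0|1)*11(0|1)*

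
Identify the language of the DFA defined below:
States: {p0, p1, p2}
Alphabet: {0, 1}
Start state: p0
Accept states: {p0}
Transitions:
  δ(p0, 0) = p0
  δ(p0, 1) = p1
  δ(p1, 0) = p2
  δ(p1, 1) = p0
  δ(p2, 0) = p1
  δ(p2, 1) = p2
Testing a few strings:
  '00' → accept
  '1' → reject
  '01' → reject
  '110' → accept
State roles: p0=value ≡ 0 (mod 3); p1=value ≡ 1 (mod 3); p2=value ≡ 2 (mod 3)
All binary strings representing a multiple of 3 (read in base 2; leading zeros allowed and ε counts as 0)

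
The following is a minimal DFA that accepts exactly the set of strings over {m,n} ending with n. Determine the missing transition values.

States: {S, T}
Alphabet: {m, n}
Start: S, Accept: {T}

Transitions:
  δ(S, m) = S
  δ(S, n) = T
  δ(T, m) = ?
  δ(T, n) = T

From the language and accept set, identify what each state tracks — S: last symbol not n; T: last symbol is n.
Each missing δ(q, a) is the state matching the new tracked value after reading a.
δ(T, m) = S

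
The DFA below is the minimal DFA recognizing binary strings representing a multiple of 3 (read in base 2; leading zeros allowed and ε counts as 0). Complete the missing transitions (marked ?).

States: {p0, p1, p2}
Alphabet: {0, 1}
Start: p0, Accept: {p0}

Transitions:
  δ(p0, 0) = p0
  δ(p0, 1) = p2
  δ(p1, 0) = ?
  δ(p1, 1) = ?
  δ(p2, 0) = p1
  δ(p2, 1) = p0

From the language and accept set, identify what each state tracks — p0: value ≡ 0 (mod 3); p1: value ≡ 2 (mod 3); p2: value ≡ 1 (mod 3).
Each missing δ(q, a) is the state matching the new tracked value after reading a.
δ(p1, 0) = p2; δ(p1, 1) = p1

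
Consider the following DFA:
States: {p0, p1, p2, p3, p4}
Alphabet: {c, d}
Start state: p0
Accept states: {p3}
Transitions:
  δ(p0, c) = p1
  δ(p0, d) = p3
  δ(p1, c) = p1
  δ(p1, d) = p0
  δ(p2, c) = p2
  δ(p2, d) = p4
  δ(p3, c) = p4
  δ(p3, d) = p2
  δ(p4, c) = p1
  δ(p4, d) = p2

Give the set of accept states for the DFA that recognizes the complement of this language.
Complement accept states = All states \ Original accept states
= {p0, p1, p2, p3, p4} \ {p3}
{p0, p1, p2, p4}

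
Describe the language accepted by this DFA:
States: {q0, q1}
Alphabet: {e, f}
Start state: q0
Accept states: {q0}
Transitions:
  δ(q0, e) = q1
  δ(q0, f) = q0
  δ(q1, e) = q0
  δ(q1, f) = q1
Testing a few strings:
  'ee' → accept
  'eef' → accept
  'ffe' → reject
  'ff' → accept
State roles: q0=even number of e's so far; q1=odd number of e's so far
All strings over {e,f} with an even number of e's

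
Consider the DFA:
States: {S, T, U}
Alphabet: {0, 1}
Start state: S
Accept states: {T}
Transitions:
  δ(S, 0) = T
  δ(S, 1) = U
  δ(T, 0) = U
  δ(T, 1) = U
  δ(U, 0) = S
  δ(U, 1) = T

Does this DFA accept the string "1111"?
Processing string "1111":
  S --1--> U
  U --1--> T
  T --1--> U
  U --1--> T
Final state: T
Accept states: {T}
Yes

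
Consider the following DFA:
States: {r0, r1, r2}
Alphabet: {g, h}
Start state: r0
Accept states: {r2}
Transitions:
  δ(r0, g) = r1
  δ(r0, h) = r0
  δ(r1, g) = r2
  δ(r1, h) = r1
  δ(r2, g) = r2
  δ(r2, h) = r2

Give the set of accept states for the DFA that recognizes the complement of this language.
Complement accept states = All states \ Original accept states
= {r0, r1, r2} \ {r2}
{r0, r1}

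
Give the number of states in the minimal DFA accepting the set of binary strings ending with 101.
By Myhill–Nerode, count the distinguishable equivalence classes: 4 classes — one per longest suffix of the input that is a prefix of '101' (lengths 0 through 3); only the length-3 class is accepting.
4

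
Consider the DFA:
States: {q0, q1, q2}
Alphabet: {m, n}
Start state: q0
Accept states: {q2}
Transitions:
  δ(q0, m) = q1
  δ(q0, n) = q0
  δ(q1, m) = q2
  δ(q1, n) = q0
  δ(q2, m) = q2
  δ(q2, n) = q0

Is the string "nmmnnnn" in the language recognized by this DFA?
Processing string "nmmnnnn":
  q0 --n--> q0
  q0 --m--> q1
  q1 --m--> q2
  q2 --n--> q0
  q0 --n--> q0
  q0 --n--> q0
  q0 --n--> q0
Final state: q0
Accept states: {q2}
No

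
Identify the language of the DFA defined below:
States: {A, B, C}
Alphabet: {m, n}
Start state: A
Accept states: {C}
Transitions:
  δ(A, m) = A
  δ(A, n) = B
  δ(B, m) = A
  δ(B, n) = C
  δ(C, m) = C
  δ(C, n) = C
Testing a few strings:
  'm' → reject
  'mn' → reject
  'nmm' → reject
  'nmmn' → reject
State roles: A=no progress toward nn; B=one trailing n; C=substring nn seen
All strings over {m,n} containing the substring nn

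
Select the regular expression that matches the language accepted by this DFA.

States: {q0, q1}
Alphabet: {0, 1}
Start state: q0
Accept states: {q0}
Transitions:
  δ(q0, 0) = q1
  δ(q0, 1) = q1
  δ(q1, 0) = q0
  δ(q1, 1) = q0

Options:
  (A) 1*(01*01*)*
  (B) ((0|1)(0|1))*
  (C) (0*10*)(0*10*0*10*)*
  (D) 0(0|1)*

Check each option against the DFA on short strings; one disagreement eliminates an option:
  (A) 1*(01*01*)*: on '1' the DFA goes q0 → q1 and rejects (q1 ∉ Accept), but the regex matches it → eliminate
  (B) ((0|1)(0|1))*: agrees with the DFA on every string of length ≤ 6
  (C) (0*10*)(0*10*0*10*)*: on ε the DFA stays in q0 and accepts (q0 ∈ Accept), but the regex does not match it → eliminate
  (D) 0(0|1)*: on ε the DFA stays in q0 and accepts (q0 ∈ Accept), but the regex does not match it → eliminate
Only (B) is consistent with the DFA.
(B) ((0|1)(0|1))*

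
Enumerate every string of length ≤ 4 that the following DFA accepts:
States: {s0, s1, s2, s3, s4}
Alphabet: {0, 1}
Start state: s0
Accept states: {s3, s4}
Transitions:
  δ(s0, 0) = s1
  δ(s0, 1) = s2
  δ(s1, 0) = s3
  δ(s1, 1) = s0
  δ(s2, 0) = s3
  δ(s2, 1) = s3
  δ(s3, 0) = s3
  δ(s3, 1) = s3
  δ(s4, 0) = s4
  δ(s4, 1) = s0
00, 10, 11, 000, 001, 100, 101, 110, 111, 0000, 0001, 0010, 0011, 0100, 0110, 0111, 1000, 1001, 1010, 1011, 1100, 1101, 1110, 1111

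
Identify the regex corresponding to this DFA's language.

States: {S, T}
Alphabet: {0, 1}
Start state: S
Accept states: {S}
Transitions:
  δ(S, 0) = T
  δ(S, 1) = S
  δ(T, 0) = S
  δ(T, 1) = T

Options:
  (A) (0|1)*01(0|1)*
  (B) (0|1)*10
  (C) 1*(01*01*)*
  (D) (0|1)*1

Check each option against the DFA on short strings; one disagreement eliminates an option:
  (A) (0|1)*01(0|1)*: on ε the DFA stays in S and accepts (S ∈ Accept), but the regex does not match it → eliminate
  (B) (0|1)*10: on ε the DFA stays in S and accepts (S ∈ Accept), but the regex does not match it → eliminate
  (C) 1*(01*01*)*: agrees with the DFA on every string of length ≤ 6
  (D) (0|1)*1: on ε the DFA stays in S and accepts (S ∈ Accept), but the regex does not match it → eliminate
Only (C) is consistent with the DFA.
(C) 1*(01*01*)*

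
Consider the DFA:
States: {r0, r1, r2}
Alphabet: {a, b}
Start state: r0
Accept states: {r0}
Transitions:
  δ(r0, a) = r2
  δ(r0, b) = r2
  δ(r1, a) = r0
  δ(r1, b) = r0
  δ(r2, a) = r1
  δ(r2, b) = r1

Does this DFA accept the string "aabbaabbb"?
Processing string "aabbaabbb":
  r0 --a--> r2
  r2 --a--> r1
  r1 --b--> r0
  r0 --b--> r2
  r2 --a--> r1
  r1 --a--> r0
  r0 --b--> r2
  r2 --b--> r1
  r1 --b--> r0
Final state: r0
Accept states: {r0}
Yes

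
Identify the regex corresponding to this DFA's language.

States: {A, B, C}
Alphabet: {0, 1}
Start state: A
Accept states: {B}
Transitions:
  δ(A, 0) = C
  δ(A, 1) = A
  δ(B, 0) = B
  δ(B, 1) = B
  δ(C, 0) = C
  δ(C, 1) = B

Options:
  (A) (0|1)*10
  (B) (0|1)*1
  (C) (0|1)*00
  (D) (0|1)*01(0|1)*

Check each option against the DFA on short strings; one disagreement eliminates an option:
  (A) (0|1)*10: on '01' the DFA goes A → C → B and accepts (B ∈ Accept), but the regex does not match it → eliminate
  (B) (0|1)*1: on '1' the DFA goes A → A and rejects (A ∉ Accept), but the regex matches it → eliminate
  (C) (0|1)*00: on '00' the DFA goes A → C → C and rejects (C ∉ Accept), but the regex matches it → eliminate
  (D) (0|1)*01(0|1)*: agrees with the DFA on every string of length ≤ 6
Only (D) is consistent with the DFA.
(D) (0|1)*01(0|1)*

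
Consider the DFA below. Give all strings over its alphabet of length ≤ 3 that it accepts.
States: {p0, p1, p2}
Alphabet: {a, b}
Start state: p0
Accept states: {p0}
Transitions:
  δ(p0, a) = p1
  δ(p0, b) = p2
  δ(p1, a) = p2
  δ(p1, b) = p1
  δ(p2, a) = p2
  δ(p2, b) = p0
ε, bb, aab, bab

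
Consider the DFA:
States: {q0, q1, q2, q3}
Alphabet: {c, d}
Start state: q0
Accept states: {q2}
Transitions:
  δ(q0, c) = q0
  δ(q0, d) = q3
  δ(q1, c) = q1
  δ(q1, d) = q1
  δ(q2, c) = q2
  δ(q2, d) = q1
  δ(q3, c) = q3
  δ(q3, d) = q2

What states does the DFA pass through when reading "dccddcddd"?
read 'd': q0 → q3
  read 'c': q3 → q3
  read 'c': q3 → q3
  read 'd': q3 → q2
  read 'd': q2 → q1
  read 'c': q1 → q1
  read 'd': q1 → q1
  read 'd': q1 → q1
  read 'd': q1 → q1
q0 -> q3 -> q3 -> q3 -> q2 -> q1 -> q1 -> q1 -> q1 -> q1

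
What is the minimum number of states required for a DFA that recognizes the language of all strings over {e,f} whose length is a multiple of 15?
By Myhill–Nerode, count the distinguishable equivalence classes: 15 classes — one per residue of the length mod 15; class i is distinguished from class j by any string of length (15 − i) mod 15.
15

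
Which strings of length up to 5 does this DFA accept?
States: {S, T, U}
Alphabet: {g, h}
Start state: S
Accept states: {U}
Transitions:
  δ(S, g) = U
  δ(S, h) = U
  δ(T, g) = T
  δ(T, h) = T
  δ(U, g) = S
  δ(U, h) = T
g, h, ggg, ggh, hgg, hgh, ggggg, ggggh, gghgg, gghgh, hgggg, hgggh, hghgg, hghgh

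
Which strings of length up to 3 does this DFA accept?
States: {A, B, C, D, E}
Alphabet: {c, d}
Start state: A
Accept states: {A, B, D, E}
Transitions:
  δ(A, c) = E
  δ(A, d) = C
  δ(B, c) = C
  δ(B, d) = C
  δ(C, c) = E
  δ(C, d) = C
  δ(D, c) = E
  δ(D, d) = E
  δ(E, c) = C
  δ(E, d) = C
ε, c, dc, ccc, cdc, ddc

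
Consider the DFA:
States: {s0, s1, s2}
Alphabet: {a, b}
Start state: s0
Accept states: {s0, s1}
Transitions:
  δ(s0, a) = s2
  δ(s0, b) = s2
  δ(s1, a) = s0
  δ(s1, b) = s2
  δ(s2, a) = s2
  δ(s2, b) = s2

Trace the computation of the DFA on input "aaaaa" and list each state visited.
read 'a': s0 → s2
  read 'a': s2 → s2
  read 'a': s2 → s2
  read 'a': s2 → s2
  read 'a': s2 → s2
s0 -> s2 -> s2 -> s2 -> s2 -> s2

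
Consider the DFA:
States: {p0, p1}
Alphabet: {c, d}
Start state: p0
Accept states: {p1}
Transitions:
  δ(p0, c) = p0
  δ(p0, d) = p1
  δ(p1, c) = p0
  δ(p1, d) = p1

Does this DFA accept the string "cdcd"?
Processing string "cdcd":
  p0 --c--> p0
  p0 --d--> p1
  p1 --c--> p0
  p0 --d--> p1
Final state: p1
Accept states: {p1}
Yes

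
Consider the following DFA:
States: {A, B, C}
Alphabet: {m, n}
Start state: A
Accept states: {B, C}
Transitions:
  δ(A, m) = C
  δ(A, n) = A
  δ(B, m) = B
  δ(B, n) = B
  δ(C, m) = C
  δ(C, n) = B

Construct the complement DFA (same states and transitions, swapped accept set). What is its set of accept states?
Complement accept states = All states \ Original accept states
= {A, B, C} \ {B, C}
{A}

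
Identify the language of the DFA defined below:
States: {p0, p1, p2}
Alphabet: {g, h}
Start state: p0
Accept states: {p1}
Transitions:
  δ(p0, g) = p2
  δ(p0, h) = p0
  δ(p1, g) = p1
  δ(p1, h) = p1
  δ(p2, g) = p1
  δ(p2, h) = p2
Testing a few strings:
  'hg' → reject
  'h' → reject
  'gg' → accept
  'hhh' → reject
State roles: p0=zero g's seen; p1=≥ two g's seen; p2=one g seen
All strings over {g,h} containing at least two g's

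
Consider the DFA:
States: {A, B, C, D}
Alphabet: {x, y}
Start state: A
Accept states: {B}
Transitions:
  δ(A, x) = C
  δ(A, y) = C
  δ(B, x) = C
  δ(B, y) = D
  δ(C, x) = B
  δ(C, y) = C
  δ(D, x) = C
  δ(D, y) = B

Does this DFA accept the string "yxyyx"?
Processing string "yxyyx":
  A --y--> C
  C --x--> B
  B --y--> D
  D --y--> B
  B --x--> C
Final state: C
Accept states: {B}
No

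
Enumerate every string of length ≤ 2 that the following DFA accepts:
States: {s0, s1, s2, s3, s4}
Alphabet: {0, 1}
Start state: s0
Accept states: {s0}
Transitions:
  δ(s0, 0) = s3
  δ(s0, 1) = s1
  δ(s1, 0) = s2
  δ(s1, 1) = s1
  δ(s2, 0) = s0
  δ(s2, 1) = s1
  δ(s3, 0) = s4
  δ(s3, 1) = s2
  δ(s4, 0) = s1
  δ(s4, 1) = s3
ε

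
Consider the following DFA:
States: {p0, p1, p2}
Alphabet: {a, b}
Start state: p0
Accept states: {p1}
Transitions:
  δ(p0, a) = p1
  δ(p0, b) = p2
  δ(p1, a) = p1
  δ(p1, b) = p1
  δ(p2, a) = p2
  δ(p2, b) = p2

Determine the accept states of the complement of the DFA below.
Complement accept states = All states \ Original accept states
= {p0, p1, p2} \ {p1}
{p0, p2}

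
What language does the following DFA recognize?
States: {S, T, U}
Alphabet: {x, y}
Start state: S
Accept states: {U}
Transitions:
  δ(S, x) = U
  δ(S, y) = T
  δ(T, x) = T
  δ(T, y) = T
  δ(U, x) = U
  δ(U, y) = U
Testing a few strings:
  'xyx' → accept
  'yyy' → reject
  'yy' → reject
  'xxy' → accept
State roles: S=no input read; T=started with y (dead); U=started with x
All strings over {x,y} starting with x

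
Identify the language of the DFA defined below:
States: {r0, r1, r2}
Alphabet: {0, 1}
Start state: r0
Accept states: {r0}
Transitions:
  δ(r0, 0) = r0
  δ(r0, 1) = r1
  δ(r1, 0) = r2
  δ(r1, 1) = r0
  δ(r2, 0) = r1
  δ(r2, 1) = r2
Testing a few strings:
  '0' → accept
  '1' → reject
  '1111' → accept
  '100' → reject
State roles: r0=value ≡ 0 (mod 3); r1=value ≡ 1 (mod 3); r2=value ≡ 2 (mod 3)
All binary strings representing a multiple of 3 (read in base 2; leading zeros allowed and ε counts as 0)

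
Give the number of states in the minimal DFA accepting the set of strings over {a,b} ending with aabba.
By Myhill–Nerode, count the distinguishable equivalence classes: 6 classes — one per longest suffix of the input that is a prefix of 'aabba' (lengths 0 through 5); only the length-5 class is accepting.
6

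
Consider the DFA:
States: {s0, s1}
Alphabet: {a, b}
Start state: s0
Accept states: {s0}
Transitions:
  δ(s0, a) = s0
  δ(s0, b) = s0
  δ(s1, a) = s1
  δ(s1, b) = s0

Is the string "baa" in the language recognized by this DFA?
Processing string "baa":
  s0 --b--> s0
  s0 --a--> s0
  s0 --a--> s0
Final state: s0
Accept states: {s0}
Yes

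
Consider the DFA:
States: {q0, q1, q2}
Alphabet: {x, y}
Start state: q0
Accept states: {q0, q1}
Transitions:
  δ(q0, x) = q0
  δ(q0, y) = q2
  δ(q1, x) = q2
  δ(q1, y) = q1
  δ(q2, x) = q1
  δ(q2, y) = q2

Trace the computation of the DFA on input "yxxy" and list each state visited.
read 'y': q0 → q2
  read 'x': q2 → q1
  read 'x': q1 → q2
  read 'y': q2 → q2
q0 -> q2 -> q1 -> q2 -> q2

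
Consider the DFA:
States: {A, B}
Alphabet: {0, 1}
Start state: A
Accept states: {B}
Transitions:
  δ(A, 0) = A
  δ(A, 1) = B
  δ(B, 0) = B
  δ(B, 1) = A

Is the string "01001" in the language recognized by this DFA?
Processing string "01001":
  A --0--> A
  A --1--> B
  B --0--> B
  B --0--> B
  B --1--> A
Final state: A
Accept states: {B}
No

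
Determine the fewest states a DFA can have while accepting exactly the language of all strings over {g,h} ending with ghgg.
By Myhill–Nerode, count the distinguishable equivalence classes: 5 classes — one per longest suffix of the input that is a prefix of 'ghgg' (lengths 0 through 4); only the length-4 class is accepting.
5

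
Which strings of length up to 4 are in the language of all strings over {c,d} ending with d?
d, cd, dd, ccd, cdd, dcd, ddd, cccd, ccdd, cdcd, cddd, dccd, dcdd, ddcd, dddd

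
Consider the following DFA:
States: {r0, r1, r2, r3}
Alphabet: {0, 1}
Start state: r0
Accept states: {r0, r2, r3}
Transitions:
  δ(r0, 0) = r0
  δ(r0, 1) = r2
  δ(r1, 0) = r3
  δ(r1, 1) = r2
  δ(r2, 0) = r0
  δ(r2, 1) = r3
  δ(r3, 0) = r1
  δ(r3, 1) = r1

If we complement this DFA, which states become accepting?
Complement accept states = All states \ Original accept states
= {r0, r1, r2, r3} \ {r0, r2, r3}
{r1}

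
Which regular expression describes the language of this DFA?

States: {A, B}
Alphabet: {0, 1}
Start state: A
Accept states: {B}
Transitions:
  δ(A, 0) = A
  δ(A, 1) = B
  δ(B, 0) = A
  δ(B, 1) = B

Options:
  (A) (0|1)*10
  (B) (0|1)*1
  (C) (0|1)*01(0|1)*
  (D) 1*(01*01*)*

Check each option against the DFA on short strings; one disagreement eliminates an option:
  (A) (0|1)*10: on '1' the DFA goes A → B and accepts (B ∈ Accept), but the regex does not match it → eliminate
  (B) (0|1)*1: agrees with the DFA on every string of length ≤ 6
  (C) (0|1)*01(0|1)*: on '1' the DFA goes A → B and accepts (B ∈ Accept), but the regex does not match it → eliminate
  (D) 1*(01*01*)*: on ε the DFA stays in A and rejects (A ∉ Accept), but the regex matches it → eliminate
Only (B) is consistent with the DFA.
(B) (0|1)*1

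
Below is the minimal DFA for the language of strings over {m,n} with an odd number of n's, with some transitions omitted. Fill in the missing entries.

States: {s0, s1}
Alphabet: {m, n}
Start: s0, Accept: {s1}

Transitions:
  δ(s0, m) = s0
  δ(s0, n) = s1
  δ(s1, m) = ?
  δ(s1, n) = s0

From the language and accept set, identify what each state tracks — s0: even number of n's so far; s1: odd number of n's so far.
Each missing δ(q, a) is the state matching the new tracked value after reading a.
δ(s1, m) = s1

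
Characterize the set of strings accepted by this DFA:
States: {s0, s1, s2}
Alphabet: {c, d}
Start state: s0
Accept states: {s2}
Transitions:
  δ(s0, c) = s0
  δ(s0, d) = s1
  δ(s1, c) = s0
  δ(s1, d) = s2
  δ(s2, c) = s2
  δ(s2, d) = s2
Testing a few strings:
  'dc' → reject
  'cc' → reject
  'dcd' → reject
  'dcc' → reject
State roles: s0=no progress toward dd; s1=one trailing d; s2=substring dd seen
All strings over {c,d} containing the substring dd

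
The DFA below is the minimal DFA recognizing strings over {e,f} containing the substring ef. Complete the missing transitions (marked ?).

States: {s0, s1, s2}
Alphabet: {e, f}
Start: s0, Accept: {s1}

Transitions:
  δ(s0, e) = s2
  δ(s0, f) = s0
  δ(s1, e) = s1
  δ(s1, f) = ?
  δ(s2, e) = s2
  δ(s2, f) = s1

From the language and accept set, identify what each state tracks — s0: no e seen yet; s1: substring ef seen; s2: seen a e, waiting for f.
Each missing δ(q, a) is the state matching the new tracked value after reading a.
δ(s1, f) = s1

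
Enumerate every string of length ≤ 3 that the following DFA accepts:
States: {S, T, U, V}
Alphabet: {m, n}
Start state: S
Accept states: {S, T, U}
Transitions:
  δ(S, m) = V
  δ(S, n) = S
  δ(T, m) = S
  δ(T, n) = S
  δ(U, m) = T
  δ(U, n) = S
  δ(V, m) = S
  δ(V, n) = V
ε, n, mm, nn, mmn, mnm, nmm, nnn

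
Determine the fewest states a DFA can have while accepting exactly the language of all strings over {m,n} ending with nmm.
By Myhill–Nerode, count the distinguishable equivalence classes: 4 classes — one per longest suffix of the input that is a prefix of 'nmm' (lengths 0 through 3); only the length-3 class is accepting.
4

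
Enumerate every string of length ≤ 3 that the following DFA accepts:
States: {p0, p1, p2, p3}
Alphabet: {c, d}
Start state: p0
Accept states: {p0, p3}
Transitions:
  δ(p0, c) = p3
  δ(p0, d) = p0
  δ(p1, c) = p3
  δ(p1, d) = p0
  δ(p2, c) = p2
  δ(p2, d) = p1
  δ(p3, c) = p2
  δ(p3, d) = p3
ε, c, d, cd, dc, dd, cdd, dcd, ddc, ddd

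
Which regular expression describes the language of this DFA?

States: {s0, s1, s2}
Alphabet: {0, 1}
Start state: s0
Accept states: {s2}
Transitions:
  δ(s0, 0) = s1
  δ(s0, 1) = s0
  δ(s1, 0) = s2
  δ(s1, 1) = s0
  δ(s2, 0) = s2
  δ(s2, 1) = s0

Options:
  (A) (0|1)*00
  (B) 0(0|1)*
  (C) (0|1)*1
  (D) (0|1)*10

Check each option against the DFA on short strings; one disagreement eliminates an option:
  (A) (0|1)*00: agrees with the DFA on every string of length ≤ 6
  (B) 0(0|1)*: on '0' the DFA goes s0 → s1 and rejects (s1 ∉ Accept), but the regex matches it → eliminate
  (C) (0|1)*1: on '1' the DFA goes s0 → s0 and rejects (s0 ∉ Accept), but the regex matches it → eliminate
  (D) (0|1)*10: on '00' the DFA goes s0 → s1 → s2 and accepts (s2 ∈ Accept), but the regex does not match it → eliminate
Only (A) is consistent with the DFA.
(A) (0|1)*00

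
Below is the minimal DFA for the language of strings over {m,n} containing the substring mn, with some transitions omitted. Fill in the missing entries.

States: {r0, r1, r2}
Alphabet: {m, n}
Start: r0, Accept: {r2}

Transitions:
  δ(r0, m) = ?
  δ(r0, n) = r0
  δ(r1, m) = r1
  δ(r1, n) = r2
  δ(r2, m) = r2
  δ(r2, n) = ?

From the language and accept set, identify what each state tracks — r0: no m seen yet; r1: seen a m, waiting for n; r2: substring mn seen.
Each missing δ(q, a) is the state matching the new tracked value after reading a.
δ(r0, m) = r1; δ(r2, n) = r2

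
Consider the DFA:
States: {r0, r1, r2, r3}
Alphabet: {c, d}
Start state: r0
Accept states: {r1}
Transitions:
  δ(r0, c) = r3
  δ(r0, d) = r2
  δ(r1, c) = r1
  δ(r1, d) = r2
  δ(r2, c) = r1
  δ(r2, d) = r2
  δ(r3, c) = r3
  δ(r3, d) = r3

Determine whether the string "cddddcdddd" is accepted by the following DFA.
Processing string "cddddcdddd":
  r0 --c--> r3
  r3 --d--> r3
  r3 --d--> r3
  r3 --d--> r3
  r3 --d--> r3
  r3 --c--> r3
  r3 --d--> r3
  r3 --d--> r3
  r3 --d--> r3
  r3 --d--> r3
Final state: r3
Accept states: {r1}
No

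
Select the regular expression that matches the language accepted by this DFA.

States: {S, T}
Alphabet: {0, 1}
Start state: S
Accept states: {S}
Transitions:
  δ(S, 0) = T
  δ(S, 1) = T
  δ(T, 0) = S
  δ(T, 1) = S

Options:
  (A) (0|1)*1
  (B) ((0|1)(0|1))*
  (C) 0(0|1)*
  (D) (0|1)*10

Check each option against the DFA on short strings; one disagreement eliminates an option:
  (A) (0|1)*1: on ε the DFA stays in S and accepts (S ∈ Accept), but the regex does not match it → eliminate
  (B) ((0|1)(0|1))*: agrees with the DFA on every string of length ≤ 6
  (C) 0(0|1)*: on ε the DFA stays in S and accepts (S ∈ Accept), but the regex does not match it → eliminate
  (D) (0|1)*10: on ε the DFA stays in S and accepts (S ∈ Accept), but the regex does not match it → eliminate
Only (B) is consistent with the DFA.
(B) ((0|1)(0|1))*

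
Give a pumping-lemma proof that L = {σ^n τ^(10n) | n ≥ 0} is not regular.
Assume L is regular with pumping length p. Idea: pumping the σ-block breaks the 1:10 ratio.
Choose s = σ^p τ^(10p) (length 11p ≥ p). By the pumping lemma, s = xyz with |xy| ≤ p, |y| > 0, so y = σ^k with k ≥ 1. Then xy²z = σ^(p+k) τ^(10p). For this to be in L we would need 10p = 10(p+k), i.e. 10k = 0, contradicting k ≥ 1. So xy²z ∉ L.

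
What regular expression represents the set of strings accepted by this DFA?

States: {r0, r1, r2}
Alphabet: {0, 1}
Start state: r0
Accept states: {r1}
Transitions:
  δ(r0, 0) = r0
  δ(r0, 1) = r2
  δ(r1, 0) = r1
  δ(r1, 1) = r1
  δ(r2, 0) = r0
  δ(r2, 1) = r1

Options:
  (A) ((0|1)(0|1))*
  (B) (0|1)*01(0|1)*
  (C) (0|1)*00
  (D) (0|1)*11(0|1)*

Check each option against the DFA on short strings; one disagreement eliminates an option:
  (A) ((0|1)(0|1))*: on ε the DFA stays in r0 and rejects (r0 ∉ Accept), but the regex matches it → eliminate
  (B) (0|1)*01(0|1)*: on '01' the DFA goes r0 → r0 → r2 and rejects (r2 ∉ Accept), but the regex matches it → eliminate
  (C) (0|1)*00: on '00' the DFA goes r0 → r0 → r0 and rejects (r0 ∉ Accept), but the regex matches it → eliminate
  (D) (0|1)*11(0|1)*: agrees with the DFA on every string of length ≤ 6
Only (D) is consistent with the DFA.
(D) (0|1)*11(0|1)*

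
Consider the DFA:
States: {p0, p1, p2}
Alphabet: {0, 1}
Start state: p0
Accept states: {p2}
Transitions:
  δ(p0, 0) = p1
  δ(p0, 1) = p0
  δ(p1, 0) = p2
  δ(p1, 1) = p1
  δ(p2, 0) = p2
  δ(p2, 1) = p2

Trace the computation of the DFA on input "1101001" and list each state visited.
read '1': p0 → p0
  read '1': p0 → p0
  read '0': p0 → p1
  read '1': p1 → p1
  read '0': p1 → p2
  read '0': p2 → p2
  read '1': p2 → p2
p0 -> p0 -> p0 -> p1 -> p1 -> p2 -> p2 -> p2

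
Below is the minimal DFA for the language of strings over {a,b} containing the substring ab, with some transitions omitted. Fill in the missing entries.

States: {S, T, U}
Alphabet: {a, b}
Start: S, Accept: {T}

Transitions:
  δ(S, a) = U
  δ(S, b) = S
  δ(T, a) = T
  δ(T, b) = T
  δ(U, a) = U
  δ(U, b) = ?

From the language and accept set, identify what each state tracks — S: no a seen yet; T: substring ab seen; U: seen a a, waiting for b.
Each missing δ(q, a) is the state matching the new tracked value after reading a.
δ(U, b) = T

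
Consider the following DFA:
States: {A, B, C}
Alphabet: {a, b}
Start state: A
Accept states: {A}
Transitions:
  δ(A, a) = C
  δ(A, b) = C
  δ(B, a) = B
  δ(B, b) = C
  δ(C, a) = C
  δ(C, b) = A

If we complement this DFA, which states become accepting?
Complement accept states = All states \ Original accept states
= {A, B, C} \ {A}
{B, C}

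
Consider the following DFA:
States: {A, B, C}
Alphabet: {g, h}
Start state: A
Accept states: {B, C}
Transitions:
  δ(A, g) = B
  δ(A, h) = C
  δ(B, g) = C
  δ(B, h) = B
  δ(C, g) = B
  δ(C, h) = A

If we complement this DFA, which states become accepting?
Complement accept states = All states \ Original accept states
= {A, B, C} \ {B, C}
{A}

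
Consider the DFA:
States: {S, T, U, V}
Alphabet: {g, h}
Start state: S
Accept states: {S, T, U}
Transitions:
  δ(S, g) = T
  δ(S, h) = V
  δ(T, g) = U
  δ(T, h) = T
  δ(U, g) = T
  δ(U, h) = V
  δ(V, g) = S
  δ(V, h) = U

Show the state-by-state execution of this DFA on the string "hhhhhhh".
read 'h': S → V
  read 'h': V → U
  read 'h': U → V
  read 'h': V → U
  read 'h': U → V
  read 'h': V → U
  read 'h': U → V
S -> V -> U -> V -> U -> V -> U -> V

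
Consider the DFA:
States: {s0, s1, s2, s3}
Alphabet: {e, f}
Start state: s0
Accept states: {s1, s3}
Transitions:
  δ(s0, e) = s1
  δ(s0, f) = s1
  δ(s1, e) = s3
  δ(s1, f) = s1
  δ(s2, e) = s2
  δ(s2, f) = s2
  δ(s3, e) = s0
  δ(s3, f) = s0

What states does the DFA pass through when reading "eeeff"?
read 'e': s0 → s1
  read 'e': s1 → s3
  read 'e': s3 → s0
  read 'f': s0 → s1
  read 'f': s1 → s1
s0 -> s1 -> s3 -> s0 -> s1 -> s1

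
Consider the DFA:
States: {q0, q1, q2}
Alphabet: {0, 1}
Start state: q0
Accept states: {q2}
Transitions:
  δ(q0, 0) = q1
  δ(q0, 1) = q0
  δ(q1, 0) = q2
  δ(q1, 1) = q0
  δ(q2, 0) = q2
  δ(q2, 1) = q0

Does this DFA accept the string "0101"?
Processing string "0101":
  q0 --0--> q1
  q1 --1--> q0
  q0 --0--> q1
  q1 --1--> q0
Final state: q0
Accept states: {q2}
No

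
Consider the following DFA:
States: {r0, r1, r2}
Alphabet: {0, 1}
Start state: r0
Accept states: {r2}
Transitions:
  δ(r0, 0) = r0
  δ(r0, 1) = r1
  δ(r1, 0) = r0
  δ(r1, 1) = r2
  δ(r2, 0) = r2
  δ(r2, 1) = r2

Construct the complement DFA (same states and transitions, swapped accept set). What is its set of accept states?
Complement accept states = All states \ Original accept states
= {r0, r1, r2} \ {r2}
{r0, r1}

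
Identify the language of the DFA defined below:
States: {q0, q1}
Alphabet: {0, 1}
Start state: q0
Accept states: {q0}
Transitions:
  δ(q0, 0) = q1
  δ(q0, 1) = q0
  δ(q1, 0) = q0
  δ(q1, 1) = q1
Testing a few strings:
  '01' → reject
  '11' → accept
  '10' → reject
  '00' → accept
State roles: q0=even number of 0's so far; q1=odd number of 0's so far
All binary strings with an even number of 0's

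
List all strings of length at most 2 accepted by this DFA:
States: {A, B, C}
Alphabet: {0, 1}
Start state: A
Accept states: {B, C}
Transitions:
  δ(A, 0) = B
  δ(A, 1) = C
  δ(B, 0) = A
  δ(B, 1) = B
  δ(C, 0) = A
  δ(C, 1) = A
0, 1, 01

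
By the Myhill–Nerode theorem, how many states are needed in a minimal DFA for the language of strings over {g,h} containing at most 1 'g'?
By Myhill–Nerode, count the distinguishable equivalence classes: 3 classes — having seen 0, 1, or >1 copies of 'g'; counts 0 through 1 are accepting and >1 is dead.
3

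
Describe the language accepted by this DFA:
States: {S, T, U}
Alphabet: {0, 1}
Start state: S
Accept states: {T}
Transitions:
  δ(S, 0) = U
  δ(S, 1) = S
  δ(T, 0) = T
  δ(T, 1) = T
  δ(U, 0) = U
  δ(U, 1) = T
Testing a few strings:
  '01' → accept
  '011' → accept
  '11' → reject
  '1' → reject
State roles: S=no 0 seen yet; T=substring 01 seen; U=seen a 0, waiting for 1
All binary strings containing the substring 01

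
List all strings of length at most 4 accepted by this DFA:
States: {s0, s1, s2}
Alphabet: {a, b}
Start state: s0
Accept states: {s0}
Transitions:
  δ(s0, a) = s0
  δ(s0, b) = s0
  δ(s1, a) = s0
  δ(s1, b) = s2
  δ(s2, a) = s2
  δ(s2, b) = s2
ε, a, b, aa, ab, ba, bb, aaa, aab, aba, abb, baa, bab, bba, bbb, aaaa, aaab, aaba, aabb, abaa, abab, abba, abbb, baaa, baab, baba, babb, bbaa, bbab, bbba, bbbb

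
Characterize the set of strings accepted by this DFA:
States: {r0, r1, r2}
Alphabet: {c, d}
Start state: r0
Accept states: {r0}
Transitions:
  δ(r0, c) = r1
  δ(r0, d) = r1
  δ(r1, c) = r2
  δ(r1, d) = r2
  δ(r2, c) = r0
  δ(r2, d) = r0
Testing a few strings:
  'dccc' → reject
  'ccc' → accept
  'cc' → reject
  'cdc' → accept
State roles: r0=length ≡ 0 (mod 3); r1=length ≡ 1 (mod 3); r2=length ≡ 2 (mod 3)
All strings over {c,d} whose length is a multiple of 3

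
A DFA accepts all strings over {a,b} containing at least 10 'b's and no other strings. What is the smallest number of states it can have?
By Myhill–Nerode, count the distinguishable equivalence classes: 11 classes — having seen 0, 1, …, 9, or ≥10 copies of 'b'; any two classes i < j (j ≤ 10) are distinguished by the string b^(10−j), which takes class j to 10 copies (accepted) but leaves class i below 10 (rejected).
11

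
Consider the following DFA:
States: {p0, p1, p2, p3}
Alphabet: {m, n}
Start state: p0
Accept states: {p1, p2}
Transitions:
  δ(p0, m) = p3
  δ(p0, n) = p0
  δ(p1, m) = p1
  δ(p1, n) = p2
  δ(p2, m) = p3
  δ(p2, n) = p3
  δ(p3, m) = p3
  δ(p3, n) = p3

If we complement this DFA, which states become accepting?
Complement accept states = All states \ Original accept states
= {p0, p1, p2, p3} \ {p1, p2}
{p0, p3}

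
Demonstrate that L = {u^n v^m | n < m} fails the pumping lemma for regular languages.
Assume L is regular with pumping length p. Idea: pumping up the u-block makes the u-count reach the v-count.
Choose s = u^p v^(p+1) ∈ L. By the pumping lemma, s = xyz with |xy| ≤ p, |y| > 0, so y = u^k with k ≥ 1. Then xy²z = u^(p+k) v^(p+1). Since p+k ≥ p+1, the number of u's is no longer strictly less than the number of v's, so xy²z ∉ L.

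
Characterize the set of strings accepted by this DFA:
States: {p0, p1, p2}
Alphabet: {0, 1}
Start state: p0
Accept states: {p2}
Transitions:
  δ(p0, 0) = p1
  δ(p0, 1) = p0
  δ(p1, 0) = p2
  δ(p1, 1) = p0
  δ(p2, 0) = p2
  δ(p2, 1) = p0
Testing a few strings:
  '0' → reject
  '0111' → reject
  '10' → reject
  '100' → accept
State roles: p0=last symbol not 0; p1=one trailing 0; p2=two trailing 0's
All binary strings ending with 00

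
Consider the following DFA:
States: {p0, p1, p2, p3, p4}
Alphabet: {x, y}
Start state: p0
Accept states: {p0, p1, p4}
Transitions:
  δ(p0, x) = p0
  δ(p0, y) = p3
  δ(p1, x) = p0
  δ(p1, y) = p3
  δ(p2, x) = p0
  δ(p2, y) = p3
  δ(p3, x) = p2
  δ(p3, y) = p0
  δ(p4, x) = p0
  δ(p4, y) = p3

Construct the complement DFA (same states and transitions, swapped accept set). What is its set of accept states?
Complement accept states = All states \ Original accept states
= {p0, p1, p2, p3, p4} \ {p0, p1, p4}
{p2, p3}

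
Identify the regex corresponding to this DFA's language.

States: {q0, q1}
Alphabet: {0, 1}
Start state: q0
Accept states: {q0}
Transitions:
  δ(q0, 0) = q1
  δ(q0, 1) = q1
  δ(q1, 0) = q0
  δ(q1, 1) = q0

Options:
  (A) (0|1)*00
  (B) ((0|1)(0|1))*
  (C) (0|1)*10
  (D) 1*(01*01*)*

Check each option against the DFA on short strings; one disagreement eliminates an option:
  (A) (0|1)*00: on ε the DFA stays in q0 and accepts (q0 ∈ Accept), but the regex does not match it → eliminate
  (B) ((0|1)(0|1))*: agrees with the DFA on every string of length ≤ 6
  (C) (0|1)*10: on ε the DFA stays in q0 and accepts (q0 ∈ Accept), but the regex does not match it → eliminate
  (D) 1*(01*01*)*: on '1' the DFA goes q0 → q1 and rejects (q1 ∉ Accept), but the regex matches it → eliminate
Only (B) is consistent with the DFA.
(B) ((0|1)(0|1))*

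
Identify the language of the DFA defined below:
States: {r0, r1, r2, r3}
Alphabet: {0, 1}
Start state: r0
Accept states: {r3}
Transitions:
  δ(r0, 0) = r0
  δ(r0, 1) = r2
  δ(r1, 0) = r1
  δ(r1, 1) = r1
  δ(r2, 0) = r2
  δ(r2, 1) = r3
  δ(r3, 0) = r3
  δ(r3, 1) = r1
Testing a few strings:
  '001' → reject
  '1010' → accept
  '01' → reject
  '0' → reject
State roles: r0=zero 1's; r1=≥ three 1's (dead); r2=one 1; r3=two 1's
All binary strings containing exactly two 1's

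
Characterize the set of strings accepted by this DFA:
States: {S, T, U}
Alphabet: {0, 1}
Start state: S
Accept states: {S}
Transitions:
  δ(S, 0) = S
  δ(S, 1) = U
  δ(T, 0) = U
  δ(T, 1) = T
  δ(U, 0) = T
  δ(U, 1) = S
Testing a few strings:
  '0' → accept
  '1011' → reject
  '010' → reject
  '111' → reject
State roles: S=value ≡ 0 (mod 3); T=value ≡ 2 (mod 3); U=value ≡ 1 (mod 3)
All binary strings representing a multiple of 3 (read in base 2; leading zeros allowed and ε counts as 0)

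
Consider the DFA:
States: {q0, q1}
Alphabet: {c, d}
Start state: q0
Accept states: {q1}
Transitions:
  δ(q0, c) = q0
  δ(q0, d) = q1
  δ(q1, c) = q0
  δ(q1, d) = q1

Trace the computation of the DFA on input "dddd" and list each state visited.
read 'd': q0 → q1
  read 'd': q1 → q1
  read 'd': q1 → q1
  read 'd': q1 → q1
q0 -> q1 -> q1 -> q1 -> q1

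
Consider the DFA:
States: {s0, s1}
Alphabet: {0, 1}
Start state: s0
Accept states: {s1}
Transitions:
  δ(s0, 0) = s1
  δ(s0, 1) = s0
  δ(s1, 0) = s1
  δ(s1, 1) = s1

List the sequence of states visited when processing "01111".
read '0': s0 → s1
  read '1': s1 → s1
  read '1': s1 → s1
  read '1': s1 → s1
  read '1': s1 → s1
s0 -> s1 -> s1 -> s1 -> s1 -> s1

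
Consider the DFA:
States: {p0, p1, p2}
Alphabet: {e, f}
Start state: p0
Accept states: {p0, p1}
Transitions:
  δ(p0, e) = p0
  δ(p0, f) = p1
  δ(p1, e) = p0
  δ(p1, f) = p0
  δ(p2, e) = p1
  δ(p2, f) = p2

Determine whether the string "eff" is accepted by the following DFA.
Processing string "eff":
  p0 --e--> p0
  p0 --f--> p1
  p1 --f--> p0
Final state: p0
Accept states: {p0, p1}
Yes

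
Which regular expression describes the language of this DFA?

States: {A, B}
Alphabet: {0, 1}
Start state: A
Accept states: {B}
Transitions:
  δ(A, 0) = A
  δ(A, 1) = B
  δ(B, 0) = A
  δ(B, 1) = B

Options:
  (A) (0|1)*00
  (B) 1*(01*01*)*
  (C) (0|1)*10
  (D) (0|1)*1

Check each option against the DFA on short strings; one disagreement eliminates an option:
  (A) (0|1)*00: on '1' the DFA goes A → B and accepts (B ∈ Accept), but the regex does not match it → eliminate
  (B) 1*(01*01*)*: on ε the DFA stays in A and rejects (A ∉ Accept), but the regex matches it → eliminate
  (C) (0|1)*10: on '1' the DFA goes A → B and accepts (B ∈ Accept), but the regex does not match it → eliminate
  (D) (0|1)*1: agrees with the DFA on every string of length ≤ 6
Only (D) is consistent with the DFA.
(D) (0|1)*1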